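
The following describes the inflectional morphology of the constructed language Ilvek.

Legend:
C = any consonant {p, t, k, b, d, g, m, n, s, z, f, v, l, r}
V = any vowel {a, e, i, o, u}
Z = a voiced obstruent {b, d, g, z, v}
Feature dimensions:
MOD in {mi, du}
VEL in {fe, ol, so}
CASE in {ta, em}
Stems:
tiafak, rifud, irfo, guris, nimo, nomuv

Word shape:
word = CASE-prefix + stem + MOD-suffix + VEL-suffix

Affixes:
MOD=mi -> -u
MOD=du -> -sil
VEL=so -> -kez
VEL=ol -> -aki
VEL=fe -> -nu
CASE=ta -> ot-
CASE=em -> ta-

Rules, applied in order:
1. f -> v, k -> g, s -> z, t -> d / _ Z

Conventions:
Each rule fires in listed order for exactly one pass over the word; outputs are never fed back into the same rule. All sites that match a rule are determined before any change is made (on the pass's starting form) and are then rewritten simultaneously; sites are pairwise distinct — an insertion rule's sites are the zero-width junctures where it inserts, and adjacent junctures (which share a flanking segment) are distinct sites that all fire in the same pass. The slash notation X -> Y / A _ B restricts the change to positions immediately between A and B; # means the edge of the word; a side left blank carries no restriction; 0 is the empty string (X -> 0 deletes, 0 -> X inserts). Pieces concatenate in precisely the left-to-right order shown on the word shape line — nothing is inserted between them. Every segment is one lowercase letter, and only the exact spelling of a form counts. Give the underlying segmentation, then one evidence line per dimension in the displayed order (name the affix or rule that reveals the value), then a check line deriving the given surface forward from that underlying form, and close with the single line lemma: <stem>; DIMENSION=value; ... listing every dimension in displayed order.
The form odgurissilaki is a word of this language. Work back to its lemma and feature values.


underlying: ot-guris-sil-aki
MOD=du - signalled by the affix -sil
VEL=ol - signalled by the affix -aki
CASE=ta - signalled by the affix ot-
check: otgurissilaki -> odgurissilaki
lemma: guris; MOD=du; VEL=ol; CASE=ta


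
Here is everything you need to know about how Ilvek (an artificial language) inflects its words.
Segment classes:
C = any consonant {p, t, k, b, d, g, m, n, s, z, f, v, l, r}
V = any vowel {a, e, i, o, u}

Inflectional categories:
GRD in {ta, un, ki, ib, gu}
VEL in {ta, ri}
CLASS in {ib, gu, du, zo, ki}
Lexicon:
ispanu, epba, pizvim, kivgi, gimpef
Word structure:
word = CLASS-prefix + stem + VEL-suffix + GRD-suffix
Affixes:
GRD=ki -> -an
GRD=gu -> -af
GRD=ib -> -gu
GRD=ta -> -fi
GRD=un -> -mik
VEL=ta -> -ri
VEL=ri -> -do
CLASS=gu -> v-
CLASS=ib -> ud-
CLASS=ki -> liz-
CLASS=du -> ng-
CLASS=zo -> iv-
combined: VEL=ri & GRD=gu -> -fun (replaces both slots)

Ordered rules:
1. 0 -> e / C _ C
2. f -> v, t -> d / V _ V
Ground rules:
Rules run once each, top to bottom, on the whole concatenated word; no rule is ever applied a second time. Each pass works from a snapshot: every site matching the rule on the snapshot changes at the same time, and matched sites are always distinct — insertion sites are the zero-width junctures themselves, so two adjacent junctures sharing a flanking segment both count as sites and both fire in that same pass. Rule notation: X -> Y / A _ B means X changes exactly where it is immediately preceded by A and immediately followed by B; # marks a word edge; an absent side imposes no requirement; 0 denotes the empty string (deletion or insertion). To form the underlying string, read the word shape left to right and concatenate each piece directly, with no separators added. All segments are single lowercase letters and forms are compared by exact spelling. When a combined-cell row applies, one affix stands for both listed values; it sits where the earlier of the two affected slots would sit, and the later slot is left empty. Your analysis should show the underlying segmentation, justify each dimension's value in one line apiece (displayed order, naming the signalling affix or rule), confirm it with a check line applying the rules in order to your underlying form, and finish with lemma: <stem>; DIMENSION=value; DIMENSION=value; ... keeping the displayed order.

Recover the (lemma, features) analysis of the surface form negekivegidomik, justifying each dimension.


underlying: ng-kivgi-do-mik
GRD=un - signalled by the affix -mik
VEL=ri - signalled by the affix -do
CLASS=du - signalled by the affix ng-
check: ngkivgidomik -> negekivegidomik -> negekivegidomik
lemma: kivgi; GRD=un; VEL=ri; CLASS=du


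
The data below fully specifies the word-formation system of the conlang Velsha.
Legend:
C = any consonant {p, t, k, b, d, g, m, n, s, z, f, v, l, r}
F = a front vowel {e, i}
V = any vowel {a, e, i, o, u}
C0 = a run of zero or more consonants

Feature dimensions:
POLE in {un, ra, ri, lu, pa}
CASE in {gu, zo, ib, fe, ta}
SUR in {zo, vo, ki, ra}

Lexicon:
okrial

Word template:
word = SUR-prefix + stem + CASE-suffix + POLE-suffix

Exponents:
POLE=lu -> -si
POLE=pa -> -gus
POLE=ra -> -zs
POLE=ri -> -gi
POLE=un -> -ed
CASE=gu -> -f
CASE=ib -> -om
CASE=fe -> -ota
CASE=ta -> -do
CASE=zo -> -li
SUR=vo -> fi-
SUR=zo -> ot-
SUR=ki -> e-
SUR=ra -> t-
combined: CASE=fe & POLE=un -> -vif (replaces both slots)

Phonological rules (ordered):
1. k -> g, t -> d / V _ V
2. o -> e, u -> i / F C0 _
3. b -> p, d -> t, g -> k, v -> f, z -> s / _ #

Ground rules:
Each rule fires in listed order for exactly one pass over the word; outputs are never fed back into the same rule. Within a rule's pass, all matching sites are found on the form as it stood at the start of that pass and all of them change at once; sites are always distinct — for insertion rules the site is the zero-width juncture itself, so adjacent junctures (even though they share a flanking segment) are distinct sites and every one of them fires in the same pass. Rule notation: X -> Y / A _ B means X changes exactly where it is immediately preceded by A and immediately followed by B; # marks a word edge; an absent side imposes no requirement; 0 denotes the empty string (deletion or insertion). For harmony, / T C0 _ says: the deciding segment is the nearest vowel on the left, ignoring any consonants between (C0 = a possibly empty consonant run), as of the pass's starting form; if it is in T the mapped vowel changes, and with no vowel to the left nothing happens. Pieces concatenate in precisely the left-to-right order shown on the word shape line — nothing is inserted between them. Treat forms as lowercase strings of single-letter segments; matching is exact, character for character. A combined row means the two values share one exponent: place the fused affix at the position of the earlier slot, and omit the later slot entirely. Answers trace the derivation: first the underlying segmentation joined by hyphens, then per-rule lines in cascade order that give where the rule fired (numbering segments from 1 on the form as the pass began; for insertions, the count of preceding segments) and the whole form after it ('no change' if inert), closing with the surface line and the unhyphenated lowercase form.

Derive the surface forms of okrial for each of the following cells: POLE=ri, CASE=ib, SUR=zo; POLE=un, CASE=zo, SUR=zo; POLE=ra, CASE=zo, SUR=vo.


cell POLE=ri, CASE=ib, SUR=zo:
underlying: ot-okrial-om-gi
1. k -> g, t -> d / V _ V: fires at position(s) 2: odokrialomgi
2. o -> e, u -> i / F C0 _: no change
3. b -> p, d -> t, g -> k, v -> f, z -> s / _ #: no change
surface: odokrialomgi

cell POLE=un, CASE=zo, SUR=zo:
underlying: ot-okrial-li-ed
1. k -> g, t -> d / V _ V: fires at position(s) 2: odokriallied
2. o -> e, u -> i / F C0 _: no change
3. b -> p, d -> t, g -> k, v -> f, z -> s / _ #: fires at position(s) 12: odokrialliet
surface: odokrialliet

cell POLE=ra, CASE=zo, SUR=vo:
underlying: fi-okrial-li-zs
1. k -> g, t -> d / V _ V: no change
2. o -> e, u -> i / F C0 _: fires at position(s) 3: fiekriallizs
3. b -> p, d -> t, g -> k, v -> f, z -> s / _ #: no change
surface: fiekriallizs


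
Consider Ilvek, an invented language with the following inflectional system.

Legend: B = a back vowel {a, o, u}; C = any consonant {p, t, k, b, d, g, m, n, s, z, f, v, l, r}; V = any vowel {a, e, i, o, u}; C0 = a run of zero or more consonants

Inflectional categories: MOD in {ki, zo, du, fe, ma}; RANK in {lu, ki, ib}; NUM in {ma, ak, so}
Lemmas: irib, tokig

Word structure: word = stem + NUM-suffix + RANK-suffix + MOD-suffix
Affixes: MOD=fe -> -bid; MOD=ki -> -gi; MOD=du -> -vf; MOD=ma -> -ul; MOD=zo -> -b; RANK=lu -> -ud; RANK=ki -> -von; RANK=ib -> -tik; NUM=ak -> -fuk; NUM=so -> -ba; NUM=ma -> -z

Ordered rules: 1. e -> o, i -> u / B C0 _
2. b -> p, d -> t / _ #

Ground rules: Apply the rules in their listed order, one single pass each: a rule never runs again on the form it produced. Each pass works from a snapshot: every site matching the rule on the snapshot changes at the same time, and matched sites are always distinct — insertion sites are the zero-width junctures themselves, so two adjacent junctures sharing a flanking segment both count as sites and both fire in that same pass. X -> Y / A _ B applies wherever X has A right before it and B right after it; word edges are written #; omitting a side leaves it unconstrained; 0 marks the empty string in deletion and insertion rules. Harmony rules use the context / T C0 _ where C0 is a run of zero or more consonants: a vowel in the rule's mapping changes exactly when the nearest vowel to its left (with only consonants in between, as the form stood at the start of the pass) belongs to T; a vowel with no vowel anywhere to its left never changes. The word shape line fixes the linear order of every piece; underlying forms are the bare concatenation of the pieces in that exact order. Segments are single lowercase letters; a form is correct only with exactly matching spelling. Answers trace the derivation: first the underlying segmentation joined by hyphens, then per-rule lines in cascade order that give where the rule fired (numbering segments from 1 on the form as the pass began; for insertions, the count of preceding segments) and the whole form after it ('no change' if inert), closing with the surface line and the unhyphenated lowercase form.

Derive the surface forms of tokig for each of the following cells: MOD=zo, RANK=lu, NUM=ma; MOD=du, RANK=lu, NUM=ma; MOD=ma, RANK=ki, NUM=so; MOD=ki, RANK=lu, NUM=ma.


cell MOD=zo, RANK=lu, NUM=ma:
underlying: tokig-z-ud-b
1. e -> o, i -> u / B C0 _: fires at position(s) 4: tokugzudb
2. b -> p, d -> t / _ #: fires at position(s) 9: tokugzudp
surface: tokugzudp

cell MOD=du, RANK=lu, NUM=ma:
underlying: tokig-z-ud-vf
1. e -> o, i -> u / B C0 _: fires at position(s) 4: tokugzudvf
2. b -> p, d -> t / _ #: no change
surface: tokugzudvf

cell MOD=ma, RANK=ki, NUM=so:
underlying: tokig-ba-von-ul
1. e -> o, i -> u / B C0 _: fires at position(s) 4: tokugbavonul
2. b -> p, d -> t / _ #: no change
surface: tokugbavonul

cell MOD=ki, RANK=lu, NUM=ma:
underlying: tokig-z-ud-gi
1. e -> o, i -> u / B C0 _: fires at position(s) 4, 10: tokugzudgu
2. b -> p, d -> t / _ #: no change
surface: tokugzudgu


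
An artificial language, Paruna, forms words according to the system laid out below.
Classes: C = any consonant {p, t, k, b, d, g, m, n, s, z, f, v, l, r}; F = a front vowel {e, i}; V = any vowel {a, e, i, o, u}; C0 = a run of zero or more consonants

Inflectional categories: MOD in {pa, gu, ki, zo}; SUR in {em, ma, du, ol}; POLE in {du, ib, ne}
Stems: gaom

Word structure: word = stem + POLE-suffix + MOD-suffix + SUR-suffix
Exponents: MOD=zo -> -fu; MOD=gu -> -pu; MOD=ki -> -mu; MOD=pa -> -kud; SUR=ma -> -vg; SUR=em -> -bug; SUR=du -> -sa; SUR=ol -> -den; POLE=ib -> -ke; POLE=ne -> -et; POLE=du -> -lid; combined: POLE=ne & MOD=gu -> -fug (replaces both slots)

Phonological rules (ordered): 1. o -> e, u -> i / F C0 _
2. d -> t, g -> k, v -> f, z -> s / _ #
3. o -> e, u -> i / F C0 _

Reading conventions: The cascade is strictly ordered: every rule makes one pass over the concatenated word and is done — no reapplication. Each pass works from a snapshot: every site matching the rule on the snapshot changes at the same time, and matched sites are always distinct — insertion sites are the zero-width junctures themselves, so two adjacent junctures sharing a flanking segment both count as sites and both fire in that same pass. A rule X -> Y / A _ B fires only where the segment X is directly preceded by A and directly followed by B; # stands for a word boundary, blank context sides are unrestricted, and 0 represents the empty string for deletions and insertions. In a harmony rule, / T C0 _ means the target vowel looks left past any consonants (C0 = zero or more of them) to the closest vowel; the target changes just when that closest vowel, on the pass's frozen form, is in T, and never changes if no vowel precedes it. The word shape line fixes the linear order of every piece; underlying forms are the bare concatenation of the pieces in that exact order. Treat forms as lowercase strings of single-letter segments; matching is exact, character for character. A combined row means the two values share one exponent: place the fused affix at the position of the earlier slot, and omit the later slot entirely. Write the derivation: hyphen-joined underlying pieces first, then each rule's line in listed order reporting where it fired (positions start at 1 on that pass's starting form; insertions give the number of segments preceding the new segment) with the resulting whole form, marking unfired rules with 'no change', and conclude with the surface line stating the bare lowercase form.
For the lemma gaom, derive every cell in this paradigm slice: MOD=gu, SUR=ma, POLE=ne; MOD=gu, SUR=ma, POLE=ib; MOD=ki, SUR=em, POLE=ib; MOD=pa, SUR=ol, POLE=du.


cell MOD=gu, SUR=ma, POLE=ne:
underlying: gaom-fug-vg
1. o -> e, u -> i / F C0 _: no change
2. d -> t, g -> k, v -> f, z -> s / _ #: fires at position(s) 9: gaomfugvk
3. o -> e, u -> i / F C0 _: no change
surface: gaomfugvk

cell MOD=gu, SUR=ma, POLE=ib:
underlying: gaom-ke-pu-vg
1. o -> e, u -> i / F C0 _: fires at position(s) 8: gaomkepivg
2. d -> t, g -> k, v -> f, z -> s / _ #: fires at position(s) 10: gaomkepivk
3. o -> e, u -> i / F C0 _: no change
surface: gaomkepivk

cell MOD=ki, SUR=em, POLE=ib:
underlying: gaom-ke-mu-bug
1. o -> e, u -> i / F C0 _: fires at position(s) 8: gaomkemibug
2. d -> t, g -> k, v -> f, z -> s / _ #: fires at position(s) 11: gaomkemibuk
3. o -> e, u -> i / F C0 _: fires at position(s) 10: gaomkemibik
surface: gaomkemibik

cell MOD=pa, SUR=ol, POLE=du:
underlying: gaom-lid-kud-den
1. o -> e, u -> i / F C0 _: fires at position(s) 9: gaomlidkidden
2. d -> t, g -> k, v -> f, z -> s / _ #: no change
3. o -> e, u -> i / F C0 _: no change
surface: gaomlidkidden


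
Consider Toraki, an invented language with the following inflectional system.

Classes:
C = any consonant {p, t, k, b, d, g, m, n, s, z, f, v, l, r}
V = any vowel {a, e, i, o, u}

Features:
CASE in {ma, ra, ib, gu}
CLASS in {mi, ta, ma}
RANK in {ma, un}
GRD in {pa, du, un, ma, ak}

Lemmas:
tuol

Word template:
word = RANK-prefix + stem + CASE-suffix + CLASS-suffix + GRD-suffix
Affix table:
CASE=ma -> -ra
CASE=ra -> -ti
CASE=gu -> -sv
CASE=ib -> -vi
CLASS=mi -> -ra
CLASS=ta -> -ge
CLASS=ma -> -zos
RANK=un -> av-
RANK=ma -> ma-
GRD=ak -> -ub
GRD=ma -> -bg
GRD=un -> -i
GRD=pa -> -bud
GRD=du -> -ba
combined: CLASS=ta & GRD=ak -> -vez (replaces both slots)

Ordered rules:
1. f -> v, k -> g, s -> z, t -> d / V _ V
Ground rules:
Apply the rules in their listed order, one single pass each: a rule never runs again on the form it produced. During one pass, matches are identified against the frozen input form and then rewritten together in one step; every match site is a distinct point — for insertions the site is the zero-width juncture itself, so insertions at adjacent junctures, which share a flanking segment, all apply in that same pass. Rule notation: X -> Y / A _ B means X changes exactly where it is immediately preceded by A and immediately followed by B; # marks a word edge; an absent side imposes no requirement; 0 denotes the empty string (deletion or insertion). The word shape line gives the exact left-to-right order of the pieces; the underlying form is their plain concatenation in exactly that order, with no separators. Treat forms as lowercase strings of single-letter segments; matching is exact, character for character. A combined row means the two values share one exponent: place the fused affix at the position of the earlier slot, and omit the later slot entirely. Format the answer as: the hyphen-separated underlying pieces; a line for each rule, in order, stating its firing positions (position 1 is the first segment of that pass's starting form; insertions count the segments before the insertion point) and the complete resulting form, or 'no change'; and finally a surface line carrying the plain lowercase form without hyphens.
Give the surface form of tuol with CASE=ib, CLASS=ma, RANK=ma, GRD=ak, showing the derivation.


underlying: ma-tuol-vi-zos-ub
1. f -> v, k -> g, s -> z, t -> d / V _ V: fires at position(s) 3, 11: maduolvizozub
surface: maduolvizozub


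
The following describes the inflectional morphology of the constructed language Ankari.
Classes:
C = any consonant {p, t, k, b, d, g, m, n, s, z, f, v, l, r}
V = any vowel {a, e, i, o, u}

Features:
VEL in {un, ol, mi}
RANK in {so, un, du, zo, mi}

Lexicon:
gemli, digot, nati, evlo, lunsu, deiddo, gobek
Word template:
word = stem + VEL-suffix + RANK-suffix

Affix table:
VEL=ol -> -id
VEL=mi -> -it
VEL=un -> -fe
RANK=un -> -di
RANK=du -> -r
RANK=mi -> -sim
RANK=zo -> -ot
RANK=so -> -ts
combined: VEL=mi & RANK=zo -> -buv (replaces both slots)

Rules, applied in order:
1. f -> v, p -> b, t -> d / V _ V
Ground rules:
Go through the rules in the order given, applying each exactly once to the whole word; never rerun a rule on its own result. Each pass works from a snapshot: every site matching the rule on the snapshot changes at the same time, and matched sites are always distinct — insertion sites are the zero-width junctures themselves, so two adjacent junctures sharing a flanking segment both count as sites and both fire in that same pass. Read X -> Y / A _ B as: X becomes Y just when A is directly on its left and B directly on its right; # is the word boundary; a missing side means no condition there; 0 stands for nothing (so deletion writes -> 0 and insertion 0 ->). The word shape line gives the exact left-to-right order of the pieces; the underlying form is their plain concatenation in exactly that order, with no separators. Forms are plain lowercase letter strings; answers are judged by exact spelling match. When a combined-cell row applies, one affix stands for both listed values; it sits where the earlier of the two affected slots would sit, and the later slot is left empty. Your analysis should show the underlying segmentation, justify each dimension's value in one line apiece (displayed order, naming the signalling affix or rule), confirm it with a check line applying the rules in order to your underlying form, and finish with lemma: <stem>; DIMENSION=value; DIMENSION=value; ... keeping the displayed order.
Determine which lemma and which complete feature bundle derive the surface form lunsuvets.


underlying: lunsu-fe-ts
VEL=un - signalled by the affix -fe
RANK=so - signalled by the affix -ts
check: lunsufets -> lunsuvets
lemma: lunsu; VEL=un; RANK=so


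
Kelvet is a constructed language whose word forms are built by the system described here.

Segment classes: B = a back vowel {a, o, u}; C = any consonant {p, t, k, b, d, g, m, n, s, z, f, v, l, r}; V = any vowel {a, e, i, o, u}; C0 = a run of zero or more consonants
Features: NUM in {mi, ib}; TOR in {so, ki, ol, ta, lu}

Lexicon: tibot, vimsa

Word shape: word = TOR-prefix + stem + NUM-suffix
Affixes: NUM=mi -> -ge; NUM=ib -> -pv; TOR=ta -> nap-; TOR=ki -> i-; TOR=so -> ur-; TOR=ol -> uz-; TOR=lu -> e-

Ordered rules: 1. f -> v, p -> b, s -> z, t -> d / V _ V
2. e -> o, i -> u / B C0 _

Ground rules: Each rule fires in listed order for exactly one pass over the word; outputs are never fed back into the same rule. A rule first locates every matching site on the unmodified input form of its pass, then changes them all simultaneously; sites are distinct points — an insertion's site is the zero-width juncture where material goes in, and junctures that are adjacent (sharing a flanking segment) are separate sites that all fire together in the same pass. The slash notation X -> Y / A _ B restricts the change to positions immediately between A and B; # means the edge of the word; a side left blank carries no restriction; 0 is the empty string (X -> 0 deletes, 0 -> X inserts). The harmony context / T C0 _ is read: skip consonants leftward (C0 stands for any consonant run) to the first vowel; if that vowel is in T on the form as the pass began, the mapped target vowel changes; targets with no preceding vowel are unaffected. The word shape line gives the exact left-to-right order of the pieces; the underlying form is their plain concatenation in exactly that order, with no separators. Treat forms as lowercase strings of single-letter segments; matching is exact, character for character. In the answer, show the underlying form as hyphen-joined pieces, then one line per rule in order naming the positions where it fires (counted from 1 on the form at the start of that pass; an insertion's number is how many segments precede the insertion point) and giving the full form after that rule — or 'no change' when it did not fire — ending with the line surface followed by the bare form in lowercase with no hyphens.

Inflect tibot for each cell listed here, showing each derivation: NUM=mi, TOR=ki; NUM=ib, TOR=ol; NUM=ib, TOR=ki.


cell NUM=mi, TOR=ki:
underlying: i-tibot-ge
1. f -> v, p -> b, s -> z, t -> d / V _ V: fires at position(s) 2: idibotge
2. e -> o, i -> u / B C0 _: fires at position(s) 8: idibotgo
surface: idibotgo

cell NUM=ib, TOR=ol:
underlying: uz-tibot-pv
1. f -> v, p -> b, s -> z, t -> d / V _ V: no change
2. e -> o, i -> u / B C0 _: fires at position(s) 4: uztubotpv
surface: uztubotpv

cell NUM=ib, TOR=ki:
underlying: i-tibot-pv
1. f -> v, p -> b, s -> z, t -> d / V _ V: fires at position(s) 2: idibotpv
2. e -> o, i -> u / B C0 _: no change
surface: idibotpv


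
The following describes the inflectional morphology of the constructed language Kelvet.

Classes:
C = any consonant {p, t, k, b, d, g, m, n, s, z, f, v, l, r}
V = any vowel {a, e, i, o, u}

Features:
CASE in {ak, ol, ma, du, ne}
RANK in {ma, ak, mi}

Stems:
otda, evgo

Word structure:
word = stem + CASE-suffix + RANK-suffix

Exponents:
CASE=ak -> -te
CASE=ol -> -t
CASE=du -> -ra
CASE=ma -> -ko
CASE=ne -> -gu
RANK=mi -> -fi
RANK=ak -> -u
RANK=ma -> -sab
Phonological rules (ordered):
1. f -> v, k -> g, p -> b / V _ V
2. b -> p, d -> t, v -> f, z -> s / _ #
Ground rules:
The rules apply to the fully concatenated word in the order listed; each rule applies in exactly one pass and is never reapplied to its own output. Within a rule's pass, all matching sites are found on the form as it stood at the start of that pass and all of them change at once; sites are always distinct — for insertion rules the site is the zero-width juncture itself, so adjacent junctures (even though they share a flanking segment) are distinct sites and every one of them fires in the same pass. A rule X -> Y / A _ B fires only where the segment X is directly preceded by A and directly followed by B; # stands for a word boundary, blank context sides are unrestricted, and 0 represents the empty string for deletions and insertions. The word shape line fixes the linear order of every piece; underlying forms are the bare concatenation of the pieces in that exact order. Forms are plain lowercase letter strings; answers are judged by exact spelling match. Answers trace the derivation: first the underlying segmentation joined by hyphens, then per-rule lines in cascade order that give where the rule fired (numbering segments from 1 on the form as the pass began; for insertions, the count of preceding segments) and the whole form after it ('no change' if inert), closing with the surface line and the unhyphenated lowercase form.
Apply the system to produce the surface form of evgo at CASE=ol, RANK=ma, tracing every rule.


underlying: evgo-t-sab
1. f -> v, k -> g, p -> b / V _ V: no change
2. b -> p, d -> t, v -> f, z -> s / _ #: fires at position(s) 8: evgotsap
surface: evgotsap


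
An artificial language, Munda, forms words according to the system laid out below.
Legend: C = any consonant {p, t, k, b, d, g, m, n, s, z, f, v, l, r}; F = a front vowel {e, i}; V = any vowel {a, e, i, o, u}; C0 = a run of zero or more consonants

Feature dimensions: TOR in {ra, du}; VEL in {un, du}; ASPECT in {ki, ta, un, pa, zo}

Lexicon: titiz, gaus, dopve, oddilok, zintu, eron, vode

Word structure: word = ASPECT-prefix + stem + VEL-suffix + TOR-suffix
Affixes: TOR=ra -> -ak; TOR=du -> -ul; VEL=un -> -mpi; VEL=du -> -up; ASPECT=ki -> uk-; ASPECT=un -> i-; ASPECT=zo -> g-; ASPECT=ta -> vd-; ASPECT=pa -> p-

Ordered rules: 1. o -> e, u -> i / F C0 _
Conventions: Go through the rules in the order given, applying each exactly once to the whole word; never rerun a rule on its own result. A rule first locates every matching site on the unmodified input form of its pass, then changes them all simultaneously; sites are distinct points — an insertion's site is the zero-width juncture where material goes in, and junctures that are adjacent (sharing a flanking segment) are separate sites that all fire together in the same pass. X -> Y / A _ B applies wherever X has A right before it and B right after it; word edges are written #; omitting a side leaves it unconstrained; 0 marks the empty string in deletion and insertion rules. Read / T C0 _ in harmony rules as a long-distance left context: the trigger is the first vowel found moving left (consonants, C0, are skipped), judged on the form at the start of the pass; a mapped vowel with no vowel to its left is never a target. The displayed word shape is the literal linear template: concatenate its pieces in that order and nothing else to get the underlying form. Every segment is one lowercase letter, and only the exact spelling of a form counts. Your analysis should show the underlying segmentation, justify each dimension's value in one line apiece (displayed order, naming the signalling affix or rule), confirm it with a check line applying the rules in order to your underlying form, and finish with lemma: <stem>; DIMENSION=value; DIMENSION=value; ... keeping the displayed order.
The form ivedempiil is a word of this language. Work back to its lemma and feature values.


underlying: i-vode-mpi-ul
TOR=du - signalled by the affix -ul
VEL=un - signalled by the affix -mpi
ASPECT=un - signalled by the affix i-
check: ivodempiul -> ivedempiil
lemma: vode; TOR=du; VEL=un; ASPECT=un


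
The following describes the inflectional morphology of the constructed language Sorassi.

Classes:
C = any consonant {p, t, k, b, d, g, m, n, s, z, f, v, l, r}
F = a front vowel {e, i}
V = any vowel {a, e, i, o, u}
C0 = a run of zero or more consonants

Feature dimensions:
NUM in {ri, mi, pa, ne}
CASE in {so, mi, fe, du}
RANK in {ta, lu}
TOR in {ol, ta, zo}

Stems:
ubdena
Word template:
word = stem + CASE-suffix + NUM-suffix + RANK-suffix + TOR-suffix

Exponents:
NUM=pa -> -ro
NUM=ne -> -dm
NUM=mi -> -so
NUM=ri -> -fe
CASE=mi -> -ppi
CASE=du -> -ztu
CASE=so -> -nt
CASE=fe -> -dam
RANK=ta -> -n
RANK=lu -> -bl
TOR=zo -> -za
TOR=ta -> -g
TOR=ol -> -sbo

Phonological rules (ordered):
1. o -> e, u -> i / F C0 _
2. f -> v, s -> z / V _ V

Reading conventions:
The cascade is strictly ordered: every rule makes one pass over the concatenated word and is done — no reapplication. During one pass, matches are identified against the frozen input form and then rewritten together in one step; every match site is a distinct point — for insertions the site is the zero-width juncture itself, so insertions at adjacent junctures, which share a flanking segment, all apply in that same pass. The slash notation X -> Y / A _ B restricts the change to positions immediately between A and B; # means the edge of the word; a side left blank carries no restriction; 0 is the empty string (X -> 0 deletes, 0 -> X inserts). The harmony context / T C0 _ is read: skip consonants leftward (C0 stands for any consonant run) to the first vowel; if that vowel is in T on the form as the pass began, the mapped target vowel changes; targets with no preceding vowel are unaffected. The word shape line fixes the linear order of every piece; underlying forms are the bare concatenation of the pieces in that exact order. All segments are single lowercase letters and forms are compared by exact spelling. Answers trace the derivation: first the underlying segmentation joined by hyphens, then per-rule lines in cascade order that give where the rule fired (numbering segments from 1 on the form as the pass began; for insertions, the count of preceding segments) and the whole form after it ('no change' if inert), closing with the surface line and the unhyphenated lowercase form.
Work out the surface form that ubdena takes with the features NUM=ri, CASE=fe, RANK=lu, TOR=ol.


underlying: ubdena-dam-fe-bl-sbo
1. o -> e, u -> i / F C0 _: fires at position(s) 16: ubdenadamfeblsbe
2. f -> v, s -> z / V _ V: no change
surface: ubdenadamfeblsbe


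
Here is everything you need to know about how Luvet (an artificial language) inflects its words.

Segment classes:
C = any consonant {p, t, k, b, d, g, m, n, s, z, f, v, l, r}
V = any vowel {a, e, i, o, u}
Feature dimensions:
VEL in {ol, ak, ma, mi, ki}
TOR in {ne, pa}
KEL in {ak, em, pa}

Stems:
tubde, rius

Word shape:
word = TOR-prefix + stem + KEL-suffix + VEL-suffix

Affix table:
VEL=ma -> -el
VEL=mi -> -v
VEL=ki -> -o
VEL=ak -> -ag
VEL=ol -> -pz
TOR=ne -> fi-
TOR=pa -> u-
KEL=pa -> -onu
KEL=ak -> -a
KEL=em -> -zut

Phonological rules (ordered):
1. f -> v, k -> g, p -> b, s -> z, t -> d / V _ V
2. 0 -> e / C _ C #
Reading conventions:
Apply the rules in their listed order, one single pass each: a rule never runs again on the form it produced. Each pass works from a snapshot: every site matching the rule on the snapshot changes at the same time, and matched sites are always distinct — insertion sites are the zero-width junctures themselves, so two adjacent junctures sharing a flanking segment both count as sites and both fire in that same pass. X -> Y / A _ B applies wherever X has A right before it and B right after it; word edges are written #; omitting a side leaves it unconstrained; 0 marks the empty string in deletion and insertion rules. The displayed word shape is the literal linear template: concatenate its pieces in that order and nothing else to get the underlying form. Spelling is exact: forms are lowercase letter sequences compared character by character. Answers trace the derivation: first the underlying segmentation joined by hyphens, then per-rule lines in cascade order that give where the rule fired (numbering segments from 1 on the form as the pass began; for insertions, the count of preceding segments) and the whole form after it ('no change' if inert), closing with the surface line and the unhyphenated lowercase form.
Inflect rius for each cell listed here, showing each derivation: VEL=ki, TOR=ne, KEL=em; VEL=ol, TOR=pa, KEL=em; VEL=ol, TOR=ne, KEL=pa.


cell VEL=ki, TOR=ne, KEL=em:
underlying: fi-rius-zut-o
1. f -> v, k -> g, p -> b, s -> z, t -> d / V _ V: fires at position(s) 9: firiuszudo
2. 0 -> e / C _ C #: no change
surface: firiuszudo

cell VEL=ol, TOR=pa, KEL=em:
underlying: u-rius-zut-pz
1. f -> v, k -> g, p -> b, s -> z, t -> d / V _ V: no change
2. 0 -> e / C _ C #: inserts after position(s) 9: uriuszutpez
surface: uriuszutpez

cell VEL=ol, TOR=ne, KEL=pa:
underlying: fi-rius-onu-pz
1. f -> v, k -> g, p -> b, s -> z, t -> d / V _ V: fires at position(s) 6: firiuzonupz
2. 0 -> e / C _ C #: inserts after position(s) 10: firiuzonupez
surface: firiuzonupez


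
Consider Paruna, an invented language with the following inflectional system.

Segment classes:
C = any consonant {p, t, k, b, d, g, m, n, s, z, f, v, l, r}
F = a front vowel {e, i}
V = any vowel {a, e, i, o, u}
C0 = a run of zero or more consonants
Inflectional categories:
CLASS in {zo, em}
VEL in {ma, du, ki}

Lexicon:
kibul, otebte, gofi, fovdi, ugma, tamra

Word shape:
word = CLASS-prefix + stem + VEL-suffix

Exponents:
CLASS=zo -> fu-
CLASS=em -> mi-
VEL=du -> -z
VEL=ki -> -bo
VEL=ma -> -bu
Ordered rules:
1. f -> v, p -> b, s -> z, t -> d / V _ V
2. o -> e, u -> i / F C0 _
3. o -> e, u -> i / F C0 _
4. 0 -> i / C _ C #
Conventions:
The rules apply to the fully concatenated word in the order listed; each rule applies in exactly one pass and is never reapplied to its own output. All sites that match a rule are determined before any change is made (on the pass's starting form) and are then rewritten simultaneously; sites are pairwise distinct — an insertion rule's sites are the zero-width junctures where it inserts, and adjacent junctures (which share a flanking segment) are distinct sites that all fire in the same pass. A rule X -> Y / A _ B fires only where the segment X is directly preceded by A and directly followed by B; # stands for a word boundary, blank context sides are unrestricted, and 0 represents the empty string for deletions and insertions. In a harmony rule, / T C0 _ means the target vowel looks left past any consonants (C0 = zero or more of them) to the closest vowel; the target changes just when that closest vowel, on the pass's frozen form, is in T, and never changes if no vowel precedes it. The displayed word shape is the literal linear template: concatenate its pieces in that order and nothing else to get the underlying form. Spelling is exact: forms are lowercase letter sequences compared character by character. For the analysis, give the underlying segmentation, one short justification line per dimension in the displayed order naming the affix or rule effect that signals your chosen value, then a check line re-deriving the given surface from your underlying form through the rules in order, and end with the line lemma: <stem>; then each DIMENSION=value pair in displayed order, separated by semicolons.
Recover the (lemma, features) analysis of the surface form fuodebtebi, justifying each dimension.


underlying: fu-otebte-bu
CLASS=zo - signalled by the affix fu-
VEL=ma - signalled by the affix -bu
check: fuotebtebu -> fuodebtebu -> fuodebtebi -> fuodebtebi -> fuodebtebi
lemma: otebte; CLASS=zo; VEL=ma


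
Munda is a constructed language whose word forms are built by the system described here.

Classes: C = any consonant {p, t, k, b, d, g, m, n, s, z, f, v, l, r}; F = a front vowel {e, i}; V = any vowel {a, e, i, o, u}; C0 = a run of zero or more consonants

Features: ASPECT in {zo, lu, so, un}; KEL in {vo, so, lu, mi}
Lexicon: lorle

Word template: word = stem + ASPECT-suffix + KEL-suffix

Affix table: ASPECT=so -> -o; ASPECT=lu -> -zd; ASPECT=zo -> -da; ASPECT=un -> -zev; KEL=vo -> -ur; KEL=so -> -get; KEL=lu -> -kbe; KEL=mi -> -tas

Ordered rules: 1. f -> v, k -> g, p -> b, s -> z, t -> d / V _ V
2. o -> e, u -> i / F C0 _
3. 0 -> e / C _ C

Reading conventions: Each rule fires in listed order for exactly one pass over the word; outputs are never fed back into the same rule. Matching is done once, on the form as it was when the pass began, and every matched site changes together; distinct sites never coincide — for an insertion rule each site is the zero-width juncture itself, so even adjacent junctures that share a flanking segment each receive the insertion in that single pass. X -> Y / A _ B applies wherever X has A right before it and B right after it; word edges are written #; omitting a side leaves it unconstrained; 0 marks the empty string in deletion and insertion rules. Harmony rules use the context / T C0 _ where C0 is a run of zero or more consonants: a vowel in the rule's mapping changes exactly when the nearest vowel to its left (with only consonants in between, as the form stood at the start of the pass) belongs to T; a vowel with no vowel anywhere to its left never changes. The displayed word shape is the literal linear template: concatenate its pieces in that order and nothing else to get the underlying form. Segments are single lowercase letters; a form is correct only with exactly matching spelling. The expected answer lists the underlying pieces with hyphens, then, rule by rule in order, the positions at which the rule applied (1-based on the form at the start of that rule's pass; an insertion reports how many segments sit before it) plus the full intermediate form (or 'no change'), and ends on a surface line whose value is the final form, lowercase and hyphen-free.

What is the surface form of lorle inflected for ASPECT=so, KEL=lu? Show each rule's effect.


underlying: lorle-o-kbe
1. f -> v, k -> g, p -> b, s -> z, t -> d / V _ V: no change
2. o -> e, u -> i / F C0 _: fires at position(s) 6: lorleekbe
3. 0 -> e / C _ C: inserts after position(s) 3, 7: loreleekebe
surface: loreleekebe


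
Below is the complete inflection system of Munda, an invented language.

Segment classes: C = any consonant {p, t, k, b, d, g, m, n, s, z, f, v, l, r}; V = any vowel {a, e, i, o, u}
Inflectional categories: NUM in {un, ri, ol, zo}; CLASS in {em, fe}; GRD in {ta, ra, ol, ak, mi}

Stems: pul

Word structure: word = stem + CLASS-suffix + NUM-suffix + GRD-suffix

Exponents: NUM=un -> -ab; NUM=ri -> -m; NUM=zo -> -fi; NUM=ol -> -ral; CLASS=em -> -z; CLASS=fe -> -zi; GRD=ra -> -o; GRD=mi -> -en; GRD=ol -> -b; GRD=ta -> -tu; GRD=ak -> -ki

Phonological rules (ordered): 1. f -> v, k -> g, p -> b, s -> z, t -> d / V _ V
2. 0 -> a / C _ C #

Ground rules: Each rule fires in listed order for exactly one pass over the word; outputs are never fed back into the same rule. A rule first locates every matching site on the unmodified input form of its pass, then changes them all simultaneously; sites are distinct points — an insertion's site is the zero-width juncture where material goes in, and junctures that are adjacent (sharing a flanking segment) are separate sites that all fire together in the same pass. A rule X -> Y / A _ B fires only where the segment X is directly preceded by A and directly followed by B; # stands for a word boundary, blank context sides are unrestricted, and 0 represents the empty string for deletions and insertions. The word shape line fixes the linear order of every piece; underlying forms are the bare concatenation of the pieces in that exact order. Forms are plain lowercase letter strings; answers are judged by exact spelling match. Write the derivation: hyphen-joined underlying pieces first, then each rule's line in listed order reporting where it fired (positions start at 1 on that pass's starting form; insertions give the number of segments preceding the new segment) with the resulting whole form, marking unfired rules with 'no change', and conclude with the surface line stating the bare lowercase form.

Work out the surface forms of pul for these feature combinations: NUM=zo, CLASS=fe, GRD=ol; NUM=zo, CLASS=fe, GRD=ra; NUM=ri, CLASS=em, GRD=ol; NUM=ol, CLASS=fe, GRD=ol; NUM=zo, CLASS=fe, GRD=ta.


cell NUM=zo, CLASS=fe, GRD=ol:
underlying: pul-zi-fi-b
1. f -> v, k -> g, p -> b, s -> z, t -> d / V _ V: fires at position(s) 6: pulzivib
2. 0 -> a / C _ C #: no change
surface: pulzivib

cell NUM=zo, CLASS=fe, GRD=ra:
underlying: pul-zi-fi-o
1. f -> v, k -> g, p -> b, s -> z, t -> d / V _ V: fires at position(s) 6: pulzivio
2. 0 -> a / C _ C #: no change
surface: pulzivio

cell NUM=ri, CLASS=em, GRD=ol:
underlying: pul-z-m-b
1. f -> v, k -> g, p -> b, s -> z, t -> d / V _ V: no change
2. 0 -> a / C _ C #: inserts after position(s) 5: pulzmab
surface: pulzmab

cell NUM=ol, CLASS=fe, GRD=ol:
underlying: pul-zi-ral-b
1. f -> v, k -> g, p -> b, s -> z, t -> d / V _ V: no change
2. 0 -> a / C _ C #: inserts after position(s) 8: pulziralab
surface: pulziralab

cell NUM=zo, CLASS=fe, GRD=ta:
underlying: pul-zi-fi-tu
1. f -> v, k -> g, p -> b, s -> z, t -> d / V _ V: fires at position(s) 6, 8: pulzividu
2. 0 -> a / C _ C #: no change
surface: pulzividu


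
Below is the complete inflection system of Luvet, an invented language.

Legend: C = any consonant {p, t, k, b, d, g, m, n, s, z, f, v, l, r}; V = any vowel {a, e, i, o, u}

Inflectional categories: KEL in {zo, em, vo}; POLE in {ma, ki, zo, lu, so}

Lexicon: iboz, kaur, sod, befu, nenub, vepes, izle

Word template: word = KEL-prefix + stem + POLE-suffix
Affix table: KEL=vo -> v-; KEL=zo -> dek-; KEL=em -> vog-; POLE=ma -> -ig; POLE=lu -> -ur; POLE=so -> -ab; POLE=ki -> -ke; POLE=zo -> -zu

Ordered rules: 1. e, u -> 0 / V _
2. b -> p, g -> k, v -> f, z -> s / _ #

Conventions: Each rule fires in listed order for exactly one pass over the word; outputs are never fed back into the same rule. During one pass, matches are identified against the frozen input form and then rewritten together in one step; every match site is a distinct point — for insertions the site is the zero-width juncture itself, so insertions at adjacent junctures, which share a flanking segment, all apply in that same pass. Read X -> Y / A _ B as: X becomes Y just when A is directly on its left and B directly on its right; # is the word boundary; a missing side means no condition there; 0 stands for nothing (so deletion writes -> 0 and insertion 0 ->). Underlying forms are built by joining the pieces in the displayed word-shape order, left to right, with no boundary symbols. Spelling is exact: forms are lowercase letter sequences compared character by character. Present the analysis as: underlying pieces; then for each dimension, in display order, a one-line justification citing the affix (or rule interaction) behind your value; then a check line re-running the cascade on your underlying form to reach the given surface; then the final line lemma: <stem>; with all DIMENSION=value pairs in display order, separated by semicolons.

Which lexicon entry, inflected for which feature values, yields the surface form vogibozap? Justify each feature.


underlying: vog-iboz-ab
KEL=em - signalled by the affix vog-
POLE=so - signalled by the affix -ab
check: vogibozab -> vogibozab -> vogibozap
lemma: iboz; KEL=em; POLE=so
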